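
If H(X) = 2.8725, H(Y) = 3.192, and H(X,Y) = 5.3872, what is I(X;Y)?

I(X;Y) = H(X) + H(Y) - H(X,Y)
I(X;Y) = 2.8725 + 3.192 - 5.3872 = 0.6773 bits


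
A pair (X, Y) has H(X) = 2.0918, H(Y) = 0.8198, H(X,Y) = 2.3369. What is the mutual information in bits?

I(X;Y) = H(X) + H(Y) - H(X,Y)
I(X;Y) = 2.0918 + 0.8198 - 2.3369 = 0.5747 bits


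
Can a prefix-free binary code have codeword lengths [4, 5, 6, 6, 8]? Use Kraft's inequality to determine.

Kraft inequality: Σ 2^(-l_i) ≤ 1 for prefix-free code
Calculating: 2^(-4) + 2^(-5) + 2^(-6) + 2^(-6) + 2^(-8)
= 0.0625 + 0.03125 + 0.015625 + 0.015625 + 0.00390625
= 0.1289
Since 0.1289 ≤ 1, prefix-free code exists


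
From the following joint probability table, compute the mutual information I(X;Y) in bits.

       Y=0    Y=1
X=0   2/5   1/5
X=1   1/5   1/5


H(X) = 0.9710, H(Y) = 0.9710, H(X,Y) = 1.9219
I(X;Y) = H(X) + H(Y) - H(X,Y) = 0.0200 bits


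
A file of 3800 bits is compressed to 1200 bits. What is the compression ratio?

Compression ratio = Original / Compressed
= 3800 / 1200 = 3.17:1


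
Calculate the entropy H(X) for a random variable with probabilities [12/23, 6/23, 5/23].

H(X) = -Σ p(x) log₂ p(x)
  -12/23 × log₂(12/23) = 0.4897
  -6/23 × log₂(6/23) = 0.5057
  -5/23 × log₂(5/23) = 0.4786
H(X) = 1.4740 bits


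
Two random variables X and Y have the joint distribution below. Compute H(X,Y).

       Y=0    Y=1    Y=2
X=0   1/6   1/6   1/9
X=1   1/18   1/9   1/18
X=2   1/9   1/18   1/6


H(X,Y) = -Σ p(x,y) log₂ p(x,y)
  p(0,0)=1/6: -0.1667 × log₂(0.1667) = 0.4308
  p(0,1)=1/6: -0.1667 × log₂(0.1667) = 0.4308
  p(0,2)=1/9: -0.1111 × log₂(0.1111) = 0.3522
  p(1,0)=1/18: -0.0556 × log₂(0.0556) = 0.2317
  p(1,1)=1/9: -0.1111 × log₂(0.1111) = 0.3522
  p(1,2)=1/18: -0.0556 × log₂(0.0556) = 0.2317
  p(2,0)=1/9: -0.1111 × log₂(0.1111) = 0.3522
  p(2,1)=1/18: -0.0556 × log₂(0.0556) = 0.2317
  p(2,2)=1/6: -0.1667 × log₂(0.1667) = 0.4308
H(X,Y) = 3.0441 bits


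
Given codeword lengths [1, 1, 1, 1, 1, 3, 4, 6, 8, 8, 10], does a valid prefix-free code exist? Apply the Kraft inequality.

Kraft inequality: Σ 2^(-l_i) ≤ 1 for prefix-free code
Calculating: 2^(-1) + 2^(-1) + 2^(-1) + 2^(-1) + 2^(-1) + 2^(-3) + 2^(-4) + 2^(-6) + 2^(-8) + 2^(-8) + 2^(-10)
= 0.5 + 0.5 + 0.5 + 0.5 + 0.5 + 0.125 + 0.0625 + 0.015625 + 0.00390625 + 0.00390625 + 0.0009765625
= 2.7119
Since 2.7119 > 1, prefix-free code does not exist


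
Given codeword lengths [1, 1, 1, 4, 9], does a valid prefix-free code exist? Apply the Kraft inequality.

Kraft inequality: Σ 2^(-l_i) ≤ 1 for prefix-free code
Calculating: 2^(-1) + 2^(-1) + 2^(-1) + 2^(-4) + 2^(-9)
= 0.5 + 0.5 + 0.5 + 0.0625 + 0.001953125
= 1.5645
Since 1.5645 > 1, prefix-free code does not exist


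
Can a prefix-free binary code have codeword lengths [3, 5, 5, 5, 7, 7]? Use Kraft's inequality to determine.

Kraft inequality: Σ 2^(-l_i) ≤ 1 for prefix-free code
Calculating: 2^(-3) + 2^(-5) + 2^(-5) + 2^(-5) + 2^(-7) + 2^(-7)
= 0.125 + 0.03125 + 0.03125 + 0.03125 + 0.0078125 + 0.0078125
= 0.2344
Since 0.2344 ≤ 1, prefix-free code exists


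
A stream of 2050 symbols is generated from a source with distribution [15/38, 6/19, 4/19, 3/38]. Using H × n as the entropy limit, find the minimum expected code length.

Entropy H = 1.8169 bits/symbol
Minimum bits = H × n = 1.8169 × 2050
= 3724.71 bits


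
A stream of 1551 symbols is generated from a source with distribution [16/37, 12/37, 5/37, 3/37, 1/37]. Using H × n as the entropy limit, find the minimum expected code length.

Entropy H = 1.8747 bits/symbol
Minimum bits = H × n = 1.8747 × 1551
= 2907.74 bits


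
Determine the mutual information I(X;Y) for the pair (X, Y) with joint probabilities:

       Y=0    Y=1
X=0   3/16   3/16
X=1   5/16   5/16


H(X) = 0.9544, H(Y) = 1.0000, H(X,Y) = 1.9544
I(X;Y) = H(X) + H(Y) - H(X,Y) = 0.0000 bits


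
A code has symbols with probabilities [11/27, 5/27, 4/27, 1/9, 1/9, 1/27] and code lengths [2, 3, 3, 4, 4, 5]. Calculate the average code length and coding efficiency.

Average length L = Σ p_i × l_i = 2.8889 bits
Entropy H = 2.2670 bits
Efficiency η = H/L × 100% = 78.47%


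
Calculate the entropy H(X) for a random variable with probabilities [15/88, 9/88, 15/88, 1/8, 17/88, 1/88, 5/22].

H(X) = -Σ p(x) log₂ p(x)
  -15/88 × log₂(15/88) = 0.4351
  -9/88 × log₂(9/88) = 0.3364
  -15/88 × log₂(15/88) = 0.4351
  -1/8 × log₂(1/8) = 0.3750
  -17/88 × log₂(17/88) = 0.4582
  -1/88 × log₂(1/88) = 0.0734
  -5/22 × log₂(5/22) = 0.4858
H(X) = 2.5990 bits


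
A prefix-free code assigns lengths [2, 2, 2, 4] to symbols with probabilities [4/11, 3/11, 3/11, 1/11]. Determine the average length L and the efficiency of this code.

Average length L = Σ p_i × l_i = 2.1818 bits
Entropy H = 1.8676 bits
Efficiency η = H/L × 100% = 85.60%


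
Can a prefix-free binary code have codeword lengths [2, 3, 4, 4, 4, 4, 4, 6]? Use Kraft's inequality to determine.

Kraft inequality: Σ 2^(-l_i) ≤ 1 for prefix-free code
Calculating: 2^(-2) + 2^(-3) + 2^(-4) + 2^(-4) + 2^(-4) + 2^(-4) + 2^(-4) + 2^(-6)
= 0.25 + 0.125 + 0.0625 + 0.0625 + 0.0625 + 0.0625 + 0.0625 + 0.015625
= 0.7031
Since 0.7031 ≤ 1, prefix-free code exists


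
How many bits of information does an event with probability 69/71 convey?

Information content I(x) = -log₂(p(x))
I = -log₂(69/71) = -log₂(0.9718)
I = 0.0412 bits


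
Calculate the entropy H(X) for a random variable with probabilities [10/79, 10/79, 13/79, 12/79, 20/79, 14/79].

H(X) = -Σ p(x) log₂ p(x)
  -10/79 × log₂(10/79) = 0.3774
  -10/79 × log₂(10/79) = 0.3774
  -13/79 × log₂(13/79) = 0.4284
  -12/79 × log₂(12/79) = 0.4130
  -20/79 × log₂(20/79) = 0.5017
  -14/79 × log₂(14/79) = 0.4424
H(X) = 2.5404 bits


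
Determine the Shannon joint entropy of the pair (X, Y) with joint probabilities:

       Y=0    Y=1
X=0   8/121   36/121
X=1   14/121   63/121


H(X,Y) = -Σ p(x,y) log₂ p(x,y)
  p(0,0)=8/121: -0.0661 × log₂(0.0661) = 0.2591
  p(0,1)=36/121: -0.2975 × log₂(0.2975) = 0.5203
  p(1,0)=14/121: -0.1157 × log₂(0.1157) = 0.3600
  p(1,1)=63/121: -0.5207 × log₂(0.5207) = 0.4902
H(X,Y) = 1.6297 bits


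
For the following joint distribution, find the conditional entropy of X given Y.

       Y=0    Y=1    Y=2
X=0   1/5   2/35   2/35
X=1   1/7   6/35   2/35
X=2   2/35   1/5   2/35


H(X|Y) = Σ_y p(y) H(X|Y=y)
  p(Y=0) = 2/5, H(X|Y=0) = 1.4316
  p(Y=1) = 3/7, H(X|Y=1) = 1.4295
  p(Y=2) = 6/35, H(X|Y=2) = 1.5850
H(X|Y) = 0.4000×1.4316 + 0.4286×1.4295 + 0.1714×1.5850 = 1.4570 bits


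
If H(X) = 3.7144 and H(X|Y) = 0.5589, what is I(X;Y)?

I(X;Y) = H(X) - H(X|Y)
I(X;Y) = 3.7144 - 0.5589 = 3.1555 bits


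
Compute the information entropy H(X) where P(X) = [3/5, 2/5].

H(X) = -Σ p(x) log₂ p(x)
  -3/5 × log₂(3/5) = 0.4422
  -2/5 × log₂(2/5) = 0.5288
H(X) = 0.9710 bits


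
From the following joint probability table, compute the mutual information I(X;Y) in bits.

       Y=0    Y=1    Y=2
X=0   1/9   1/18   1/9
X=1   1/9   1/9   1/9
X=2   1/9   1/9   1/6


H(X) = 1.5715, H(Y) = 1.5715, H(X,Y) = 3.1280
I(X;Y) = H(X) + H(Y) - H(X,Y) = 0.0151 bits


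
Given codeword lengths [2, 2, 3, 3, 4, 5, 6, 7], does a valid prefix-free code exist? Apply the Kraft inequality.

Kraft inequality: Σ 2^(-l_i) ≤ 1 for prefix-free code
Calculating: 2^(-2) + 2^(-2) + 2^(-3) + 2^(-3) + 2^(-4) + 2^(-5) + 2^(-6) + 2^(-7)
= 0.25 + 0.25 + 0.125 + 0.125 + 0.0625 + 0.03125 + 0.015625 + 0.0078125
= 0.8672
Since 0.8672 ≤ 1, prefix-free code exists


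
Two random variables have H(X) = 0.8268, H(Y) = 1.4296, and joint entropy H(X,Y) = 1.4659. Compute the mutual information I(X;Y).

I(X;Y) = H(X) + H(Y) - H(X,Y)
I(X;Y) = 0.8268 + 1.4296 - 1.4659 = 0.7905 bits


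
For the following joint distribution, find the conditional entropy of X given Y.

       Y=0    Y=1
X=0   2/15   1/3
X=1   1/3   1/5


H(X|Y) = Σ_y p(y) H(X|Y=y)
  p(Y=0) = 7/15, H(X|Y=0) = 0.8631
  p(Y=1) = 8/15, H(X|Y=1) = 0.9544
H(X|Y) = 0.4667×0.8631 + 0.5333×0.9544 = 0.9118 bits


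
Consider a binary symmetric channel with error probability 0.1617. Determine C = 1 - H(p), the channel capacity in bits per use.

For BSC with error probability p:
C = 1 - H(p) where H(p) is binary entropy
H(0.1617) = -0.1617 × log₂(0.1617) - 0.8383 × log₂(0.8383)
H(p) = 0.6384
C = 1 - 0.6384 = 0.3616 bits/use


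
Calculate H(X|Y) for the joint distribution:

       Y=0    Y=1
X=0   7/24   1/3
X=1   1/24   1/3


H(X|Y) = Σ_y p(y) H(X|Y=y)
  p(Y=0) = 1/3, H(X|Y=0) = 0.5436
  p(Y=1) = 2/3, H(X|Y=1) = 1.0000
H(X|Y) = 0.3333×0.5436 + 0.6667×1.0000 = 0.8479 bits


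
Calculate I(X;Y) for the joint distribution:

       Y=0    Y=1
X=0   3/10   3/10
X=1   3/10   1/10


H(X) = 0.9710, H(Y) = 0.9710, H(X,Y) = 1.8955
I(X;Y) = H(X) + H(Y) - H(X,Y) = 0.0464 bits


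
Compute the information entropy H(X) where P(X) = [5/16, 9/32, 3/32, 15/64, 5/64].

H(X) = -Σ p(x) log₂ p(x)
  -5/16 × log₂(5/16) = 0.5244
  -9/32 × log₂(9/32) = 0.5147
  -3/32 × log₂(3/32) = 0.3202
  -15/64 × log₂(15/64) = 0.4906
  -5/64 × log₂(5/64) = 0.2873
H(X) = 2.1372 bits


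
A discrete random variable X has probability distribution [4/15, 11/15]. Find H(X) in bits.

H(X) = -Σ p(x) log₂ p(x)
  -4/15 × log₂(4/15) = 0.5085
  -11/15 × log₂(11/15) = 0.3281
H(X) = 0.8366 bits


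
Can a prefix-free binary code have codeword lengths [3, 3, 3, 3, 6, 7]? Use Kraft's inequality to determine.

Kraft inequality: Σ 2^(-l_i) ≤ 1 for prefix-free code
Calculating: 2^(-3) + 2^(-3) + 2^(-3) + 2^(-3) + 2^(-6) + 2^(-7)
= 0.125 + 0.125 + 0.125 + 0.125 + 0.015625 + 0.0078125
= 0.5234
Since 0.5234 ≤ 1, prefix-free code exists


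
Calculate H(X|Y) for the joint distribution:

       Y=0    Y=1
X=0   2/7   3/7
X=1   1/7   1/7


H(X|Y) = Σ_y p(y) H(X|Y=y)
  p(Y=0) = 3/7, H(X|Y=0) = 0.9183
  p(Y=1) = 4/7, H(X|Y=1) = 0.8113
H(X|Y) = 0.4286×0.9183 + 0.5714×0.8113 = 0.8571 bits


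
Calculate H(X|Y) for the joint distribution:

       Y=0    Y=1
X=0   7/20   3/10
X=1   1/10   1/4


H(X|Y) = Σ_y p(y) H(X|Y=y)
  p(Y=0) = 9/20, H(X|Y=0) = 0.7642
  p(Y=1) = 11/20, H(X|Y=1) = 0.9940
H(X|Y) = 0.4500×0.7642 + 0.5500×0.9940 = 0.8906 bits


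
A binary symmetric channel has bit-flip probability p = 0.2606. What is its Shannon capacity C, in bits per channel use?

For BSC with error probability p:
C = 1 - H(p) where H(p) is binary entropy
H(0.2606) = -0.2606 × log₂(0.2606) - 0.7394 × log₂(0.7394)
H(p) = 0.8277
C = 1 - 0.8277 = 0.1723 bits/use


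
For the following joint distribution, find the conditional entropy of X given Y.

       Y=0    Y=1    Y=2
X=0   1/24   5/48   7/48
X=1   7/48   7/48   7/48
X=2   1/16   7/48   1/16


H(X|Y) = Σ_y p(y) H(X|Y=y)
  p(Y=0) = 1/4, H(X|Y=0) = 1.3844
  p(Y=1) = 19/48, H(X|Y=1) = 1.5683
  p(Y=2) = 17/48, H(X|Y=2) = 1.4958
H(X|Y) = 0.2500×1.3844 + 0.3958×1.5683 + 0.3542×1.4958 = 1.4967 bits


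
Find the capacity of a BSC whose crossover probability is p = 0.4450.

For BSC with error probability p:
C = 1 - H(p) where H(p) is binary entropy
H(0.4450) = -0.4450 × log₂(0.4450) - 0.5550 × log₂(0.5550)
H(p) = 0.9913
C = 1 - 0.9913 = 0.0087 bits/use


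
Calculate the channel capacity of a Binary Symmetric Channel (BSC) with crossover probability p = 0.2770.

For BSC with error probability p:
C = 1 - H(p) where H(p) is binary entropy
H(0.2770) = -0.2770 × log₂(0.2770) - 0.7230 × log₂(0.7230)
H(p) = 0.8513
C = 1 - 0.8513 = 0.1487 bits/use


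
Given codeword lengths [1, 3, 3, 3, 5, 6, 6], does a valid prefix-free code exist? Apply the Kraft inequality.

Kraft inequality: Σ 2^(-l_i) ≤ 1 for prefix-free code
Calculating: 2^(-1) + 2^(-3) + 2^(-3) + 2^(-3) + 2^(-5) + 2^(-6) + 2^(-6)
= 0.5 + 0.125 + 0.125 + 0.125 + 0.03125 + 0.015625 + 0.015625
= 0.9375
Since 0.9375 ≤ 1, prefix-free code exists


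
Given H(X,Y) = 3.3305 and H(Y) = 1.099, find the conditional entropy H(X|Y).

Chain rule: H(X,Y) = H(X|Y) + H(Y)
H(X|Y) = H(X,Y) - H(Y) = 3.3305 - 1.099 = 2.2315 bits


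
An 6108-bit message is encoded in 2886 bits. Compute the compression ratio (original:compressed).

Compression ratio = Original / Compressed
= 6108 / 2886 = 2.12:1


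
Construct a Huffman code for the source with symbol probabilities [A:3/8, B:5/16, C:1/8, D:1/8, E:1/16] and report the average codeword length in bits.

Huffman tree construction:
Combine smallest probabilities repeatedly
Resulting codes:
  A: 0 (length 1)
  B: 10 (length 2)
  C: 1111 (length 4)
  D: 110 (length 3)
  E: 1110 (length 4)
Average length = Σ p(s) × length(s) = 2.1250 bits


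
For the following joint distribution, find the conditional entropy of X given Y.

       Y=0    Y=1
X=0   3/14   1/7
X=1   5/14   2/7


H(X|Y) = Σ_y p(y) H(X|Y=y)
  p(Y=0) = 4/7, H(X|Y=0) = 0.9544
  p(Y=1) = 3/7, H(X|Y=1) = 0.9183
H(X|Y) = 0.5714×0.9544 + 0.4286×0.9183 = 0.9389 bits


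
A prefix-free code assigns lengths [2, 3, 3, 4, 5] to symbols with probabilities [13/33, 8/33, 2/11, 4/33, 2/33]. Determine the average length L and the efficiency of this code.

Average length L = Σ p_i × l_i = 2.8485 bits
Entropy H = 2.0863 bits
Efficiency η = H/L × 100% = 73.24%


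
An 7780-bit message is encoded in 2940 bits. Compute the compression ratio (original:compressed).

Compression ratio = Original / Compressed
= 7780 / 2940 = 2.65:1


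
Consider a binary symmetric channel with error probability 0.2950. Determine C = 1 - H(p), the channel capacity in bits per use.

For BSC with error probability p:
C = 1 - H(p) where H(p) is binary entropy
H(0.2950) = -0.2950 × log₂(0.2950) - 0.7050 × log₂(0.7050)
H(p) = 0.8751
C = 1 - 0.8751 = 0.1249 bits/use


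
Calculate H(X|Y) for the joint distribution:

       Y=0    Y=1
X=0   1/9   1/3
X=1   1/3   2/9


H(X|Y) = Σ_y p(y) H(X|Y=y)
  p(Y=0) = 4/9, H(X|Y=0) = 0.8113
  p(Y=1) = 5/9, H(X|Y=1) = 0.9710
H(X|Y) = 0.4444×0.8113 + 0.5556×0.9710 = 0.9000 bits


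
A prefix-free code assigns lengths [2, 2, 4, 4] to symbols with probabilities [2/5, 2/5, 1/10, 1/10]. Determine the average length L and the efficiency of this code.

Average length L = Σ p_i × l_i = 2.4000 bits
Entropy H = 1.7219 bits
Efficiency η = H/L × 100% = 71.75%


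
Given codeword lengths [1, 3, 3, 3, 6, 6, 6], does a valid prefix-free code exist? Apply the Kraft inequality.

Kraft inequality: Σ 2^(-l_i) ≤ 1 for prefix-free code
Calculating: 2^(-1) + 2^(-3) + 2^(-3) + 2^(-3) + 2^(-6) + 2^(-6) + 2^(-6)
= 0.5 + 0.125 + 0.125 + 0.125 + 0.015625 + 0.015625 + 0.015625
= 0.9219
Since 0.9219 ≤ 1, prefix-free code exists


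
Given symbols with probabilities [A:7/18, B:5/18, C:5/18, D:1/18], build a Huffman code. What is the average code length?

Huffman tree construction:
Combine smallest probabilities repeatedly
Resulting codes:
  A: 0 (length 1)
  B: 111 (length 3)
  C: 10 (length 2)
  D: 110 (length 3)
Average length = Σ p(s) × length(s) = 1.9444 bits


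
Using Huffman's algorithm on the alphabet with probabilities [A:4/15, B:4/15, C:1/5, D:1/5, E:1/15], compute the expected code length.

Huffman tree construction:
Combine smallest probabilities repeatedly
Resulting codes:
  A: 01 (length 2)
  B: 10 (length 2)
  C: 111 (length 3)
  D: 00 (length 2)
  E: 110 (length 3)
Average length = Σ p(s) × length(s) = 2.2667 bits


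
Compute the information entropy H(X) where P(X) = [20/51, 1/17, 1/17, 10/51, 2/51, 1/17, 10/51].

H(X) = -Σ p(x) log₂ p(x)
  -20/51 × log₂(20/51) = 0.5296
  -1/17 × log₂(1/17) = 0.2404
  -1/17 × log₂(1/17) = 0.2404
  -10/51 × log₂(10/51) = 0.4609
  -2/51 × log₂(2/51) = 0.1832
  -1/17 × log₂(1/17) = 0.2404
  -10/51 × log₂(10/51) = 0.4609
H(X) = 2.3559 bits


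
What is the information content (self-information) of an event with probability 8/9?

Information content I(x) = -log₂(p(x))
I = -log₂(8/9) = -log₂(0.8889)
I = 0.1699 bits


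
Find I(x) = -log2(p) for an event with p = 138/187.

Information content I(x) = -log₂(p(x))
I = -log₂(138/187) = -log₂(0.7380)
I = 0.4384 bits


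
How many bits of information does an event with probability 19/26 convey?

Information content I(x) = -log₂(p(x))
I = -log₂(19/26) = -log₂(0.7308)
I = 0.4525 bits


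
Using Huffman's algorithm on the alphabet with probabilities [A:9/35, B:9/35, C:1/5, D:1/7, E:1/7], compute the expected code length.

Huffman tree construction:
Combine smallest probabilities repeatedly
Resulting codes:
  A: 01 (length 2)
  B: 10 (length 2)
  C: 00 (length 2)
  D: 110 (length 3)
  E: 111 (length 3)
Average length = Σ p(s) × length(s) = 2.2857 bits


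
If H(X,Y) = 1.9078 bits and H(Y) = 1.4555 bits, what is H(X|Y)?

Chain rule: H(X,Y) = H(X|Y) + H(Y)
H(X|Y) = H(X,Y) - H(Y) = 1.9078 - 1.4555 = 0.4523 bits


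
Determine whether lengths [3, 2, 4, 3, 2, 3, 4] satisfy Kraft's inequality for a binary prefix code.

Kraft inequality: Σ 2^(-l_i) ≤ 1 for prefix-free code
Calculating: 2^(-3) + 2^(-2) + 2^(-4) + 2^(-3) + 2^(-2) + 2^(-3) + 2^(-4)
= 0.125 + 0.25 + 0.0625 + 0.125 + 0.25 + 0.125 + 0.0625
= 1.0000
Since 1.0000 ≤ 1, prefix-free code exists


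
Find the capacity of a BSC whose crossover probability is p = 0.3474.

For BSC with error probability p:
C = 1 - H(p) where H(p) is binary entropy
H(0.3474) = -0.3474 × log₂(0.3474) - 0.6526 × log₂(0.6526)
H(p) = 0.9317
C = 1 - 0.9317 = 0.0683 bits/use


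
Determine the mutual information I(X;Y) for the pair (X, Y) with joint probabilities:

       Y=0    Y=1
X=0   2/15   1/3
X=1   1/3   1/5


H(X) = 0.9968, H(Y) = 0.9968, H(X,Y) = 1.9086
I(X;Y) = H(X) + H(Y) - H(X,Y) = 0.0850 bits


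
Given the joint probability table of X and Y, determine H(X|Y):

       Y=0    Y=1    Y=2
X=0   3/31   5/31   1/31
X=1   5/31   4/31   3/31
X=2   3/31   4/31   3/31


H(X|Y) = Σ_y p(y) H(X|Y=y)
  p(Y=0) = 11/31, H(X|Y=0) = 1.5395
  p(Y=1) = 13/31, H(X|Y=1) = 1.5766
  p(Y=2) = 7/31, H(X|Y=2) = 1.4488
H(X|Y) = 0.3548×1.5395 + 0.4194×1.5766 + 0.2258×1.4488 = 1.5346 bits


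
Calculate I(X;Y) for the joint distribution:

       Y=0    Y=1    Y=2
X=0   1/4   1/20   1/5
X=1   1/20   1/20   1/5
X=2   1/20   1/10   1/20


H(X) = 1.4855, H(Y) = 1.5129, H(X,Y) = 2.8414
I(X;Y) = H(X) + H(Y) - H(X,Y) = 0.1569 bits


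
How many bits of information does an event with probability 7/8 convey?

Information content I(x) = -log₂(p(x))
I = -log₂(7/8) = -log₂(0.8750)
I = 0.1926 bits


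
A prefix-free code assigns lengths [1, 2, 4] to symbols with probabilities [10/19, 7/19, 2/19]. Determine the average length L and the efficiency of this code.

Average length L = Σ p_i × l_i = 1.6842 bits
Entropy H = 1.3600 bits
Efficiency η = H/L × 100% = 80.75%


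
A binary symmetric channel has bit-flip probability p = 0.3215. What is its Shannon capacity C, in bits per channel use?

For BSC with error probability p:
C = 1 - H(p) where H(p) is binary entropy
H(0.3215) = -0.3215 × log₂(0.3215) - 0.6785 × log₂(0.6785)
H(p) = 0.9060
C = 1 - 0.9060 = 0.0940 bits/use


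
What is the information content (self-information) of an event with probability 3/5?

Information content I(x) = -log₂(p(x))
I = -log₂(3/5) = -log₂(0.6000)
I = 0.7370 bits


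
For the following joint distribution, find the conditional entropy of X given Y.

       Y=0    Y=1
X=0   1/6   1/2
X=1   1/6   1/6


H(X|Y) = Σ_y p(y) H(X|Y=y)
  p(Y=0) = 1/3, H(X|Y=0) = 1.0000
  p(Y=1) = 2/3, H(X|Y=1) = 0.8113
H(X|Y) = 0.3333×1.0000 + 0.6667×0.8113 = 0.8742 bits


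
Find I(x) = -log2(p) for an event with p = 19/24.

Information content I(x) = -log₂(p(x))
I = -log₂(19/24) = -log₂(0.7917)
I = 0.3370 bits


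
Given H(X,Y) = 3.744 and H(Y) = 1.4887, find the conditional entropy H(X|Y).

Chain rule: H(X,Y) = H(X|Y) + H(Y)
H(X|Y) = H(X,Y) - H(Y) = 3.744 - 1.4887 = 2.2553 bits


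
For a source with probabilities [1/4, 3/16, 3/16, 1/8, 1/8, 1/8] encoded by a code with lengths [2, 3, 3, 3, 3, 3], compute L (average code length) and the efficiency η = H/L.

Average length L = Σ p_i × l_i = 2.7500 bits
Entropy H = 2.5306 bits
Efficiency η = H/L × 100% = 92.02%


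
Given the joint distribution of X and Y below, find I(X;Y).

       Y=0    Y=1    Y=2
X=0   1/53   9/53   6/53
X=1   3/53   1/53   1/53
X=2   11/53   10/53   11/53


H(X) = 1.2825, H(Y) = 1.5751, H(X,Y) = 2.7445
I(X;Y) = H(X) + H(Y) - H(X,Y) = 0.1130 bits


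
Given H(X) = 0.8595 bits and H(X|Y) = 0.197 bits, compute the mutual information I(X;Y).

I(X;Y) = H(X) - H(X|Y)
I(X;Y) = 0.8595 - 0.197 = 0.6625 bits


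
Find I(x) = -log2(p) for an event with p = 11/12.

Information content I(x) = -log₂(p(x))
I = -log₂(11/12) = -log₂(0.9167)
I = 0.1255 bits


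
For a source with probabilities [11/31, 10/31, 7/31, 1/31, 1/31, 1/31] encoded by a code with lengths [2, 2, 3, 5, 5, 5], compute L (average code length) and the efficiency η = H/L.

Average length L = Σ p_i × l_i = 2.5161 bits
Entropy H = 2.0211 bits
Efficiency η = H/L × 100% = 80.33%


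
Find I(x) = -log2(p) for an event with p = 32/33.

Information content I(x) = -log₂(p(x))
I = -log₂(32/33) = -log₂(0.9697)
I = 0.0444 bits


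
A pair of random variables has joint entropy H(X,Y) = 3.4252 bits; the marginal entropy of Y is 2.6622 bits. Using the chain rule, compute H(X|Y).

Chain rule: H(X,Y) = H(X|Y) + H(Y)
H(X|Y) = H(X,Y) - H(Y) = 3.4252 - 2.6622 = 0.763 bits


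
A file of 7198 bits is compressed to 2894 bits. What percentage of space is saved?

Space savings = (1 - Compressed/Original) × 100%
= (1 - 2894/7198) × 100%
= 59.79%


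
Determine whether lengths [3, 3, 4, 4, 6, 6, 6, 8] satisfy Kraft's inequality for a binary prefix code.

Kraft inequality: Σ 2^(-l_i) ≤ 1 for prefix-free code
Calculating: 2^(-3) + 2^(-3) + 2^(-4) + 2^(-4) + 2^(-6) + 2^(-6) + 2^(-6) + 2^(-8)
= 0.125 + 0.125 + 0.0625 + 0.0625 + 0.015625 + 0.015625 + 0.015625 + 0.00390625
= 0.4258
Since 0.4258 ≤ 1, prefix-free code exists


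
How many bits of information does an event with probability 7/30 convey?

Information content I(x) = -log₂(p(x))
I = -log₂(7/30) = -log₂(0.2333)
I = 2.0995 bits


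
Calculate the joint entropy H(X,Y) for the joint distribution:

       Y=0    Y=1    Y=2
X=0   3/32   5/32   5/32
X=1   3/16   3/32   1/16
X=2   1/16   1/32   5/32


H(X,Y) = -Σ p(x,y) log₂ p(x,y)
  p(0,0)=3/32: -0.0938 × log₂(0.0938) = 0.3202
  p(0,1)=5/32: -0.1562 × log₂(0.1562) = 0.4184
  p(0,2)=5/32: -0.1562 × log₂(0.1562) = 0.4184
  p(1,0)=3/16: -0.1875 × log₂(0.1875) = 0.4528
  p(1,1)=3/32: -0.0938 × log₂(0.0938) = 0.3202
  p(1,2)=1/16: -0.0625 × log₂(0.0625) = 0.2500
  p(2,0)=1/16: -0.0625 × log₂(0.0625) = 0.2500
  p(2,1)=1/32: -0.0312 × log₂(0.0312) = 0.1562
  p(2,2)=5/32: -0.1562 × log₂(0.1562) = 0.4184
H(X,Y) = 3.0047 bits


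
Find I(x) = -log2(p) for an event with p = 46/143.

Information content I(x) = -log₂(p(x))
I = -log₂(46/143) = -log₂(0.3217)
I = 1.6363 bits


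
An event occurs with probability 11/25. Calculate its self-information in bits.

Information content I(x) = -log₂(p(x))
I = -log₂(11/25) = -log₂(0.4400)
I = 1.1844 bits


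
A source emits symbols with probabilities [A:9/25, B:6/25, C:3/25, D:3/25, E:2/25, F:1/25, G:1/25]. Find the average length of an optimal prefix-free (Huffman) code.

Huffman tree construction:
Combine smallest probabilities repeatedly
Resulting codes:
  A: 11 (length 2)
  B: 01 (length 2)
  C: 100 (length 3)
  D: 101 (length 3)
  E: 000 (length 3)
  F: 0010 (length 4)
  G: 0011 (length 4)
Average length = Σ p(s) × length(s) = 2.4800 bits


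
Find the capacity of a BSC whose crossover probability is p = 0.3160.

For BSC with error probability p:
C = 1 - H(p) where H(p) is binary entropy
H(0.3160) = -0.3160 × log₂(0.3160) - 0.6840 × log₂(0.6840)
H(p) = 0.9000
C = 1 - 0.9000 = 0.1000 bits/use


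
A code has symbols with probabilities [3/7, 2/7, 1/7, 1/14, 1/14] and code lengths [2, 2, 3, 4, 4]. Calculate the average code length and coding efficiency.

Average length L = Σ p_i × l_i = 2.4286 bits
Entropy H = 1.9852 bits
Efficiency η = H/L × 100% = 81.74%


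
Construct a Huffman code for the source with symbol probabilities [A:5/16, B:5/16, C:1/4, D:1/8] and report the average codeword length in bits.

Huffman tree construction:
Combine smallest probabilities repeatedly
Resulting codes:
  A: 10 (length 2)
  B: 11 (length 2)
  C: 01 (length 2)
  D: 00 (length 2)
Average length = Σ p(s) × length(s) = 2.0000 bits


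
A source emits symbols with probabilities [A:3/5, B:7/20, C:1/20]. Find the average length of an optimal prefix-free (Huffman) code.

Huffman tree construction:
Combine smallest probabilities repeatedly
Resulting codes:
  A: 1 (length 1)
  B: 01 (length 2)
  C: 00 (length 2)
Average length = Σ p(s) × length(s) = 1.4000 bits


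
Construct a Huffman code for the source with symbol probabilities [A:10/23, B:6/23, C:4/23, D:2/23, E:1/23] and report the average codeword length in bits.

Huffman tree construction:
Combine smallest probabilities repeatedly
Resulting codes:
  A: 0 (length 1)
  B: 10 (length 2)
  C: 111 (length 3)
  D: 1101 (length 4)
  E: 1100 (length 4)
Average length = Σ p(s) × length(s) = 2.0000 bits


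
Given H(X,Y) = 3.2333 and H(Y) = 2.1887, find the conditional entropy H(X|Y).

Chain rule: H(X,Y) = H(X|Y) + H(Y)
H(X|Y) = H(X,Y) - H(Y) = 3.2333 - 2.1887 = 1.0446 bits


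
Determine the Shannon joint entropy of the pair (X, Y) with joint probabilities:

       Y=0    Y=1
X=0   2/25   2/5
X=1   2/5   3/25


H(X,Y) = -Σ p(x,y) log₂ p(x,y)
  p(0,0)=2/25: -0.0800 × log₂(0.0800) = 0.2915
  p(0,1)=2/5: -0.4000 × log₂(0.4000) = 0.5288
  p(1,0)=2/5: -0.4000 × log₂(0.4000) = 0.5288
  p(1,1)=3/25: -0.1200 × log₂(0.1200) = 0.3671
H(X,Y) = 1.7161 bits


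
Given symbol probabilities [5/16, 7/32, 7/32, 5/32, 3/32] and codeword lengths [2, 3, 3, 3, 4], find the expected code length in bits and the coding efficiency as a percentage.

Average length L = Σ p_i × l_i = 2.7812 bits
Entropy H = 2.2223 bits
Efficiency η = H/L × 100% = 79.90%


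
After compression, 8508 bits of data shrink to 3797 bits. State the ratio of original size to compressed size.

Compression ratio = Original / Compressed
= 8508 / 3797 = 2.24:1


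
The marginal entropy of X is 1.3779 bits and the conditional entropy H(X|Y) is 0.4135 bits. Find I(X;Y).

I(X;Y) = H(X) - H(X|Y)
I(X;Y) = 1.3779 - 0.4135 = 0.9644 bits


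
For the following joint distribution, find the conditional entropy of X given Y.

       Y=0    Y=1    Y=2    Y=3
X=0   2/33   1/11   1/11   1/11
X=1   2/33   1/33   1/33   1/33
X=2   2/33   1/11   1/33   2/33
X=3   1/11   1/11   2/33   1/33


H(X|Y) = Σ_y p(y) H(X|Y=y)
  p(Y=0) = 3/11, H(X|Y=0) = 1.9749
  p(Y=1) = 10/33, H(X|Y=1) = 1.8955
  p(Y=2) = 7/33, H(X|Y=2) = 1.8424
  p(Y=3) = 7/33, H(X|Y=3) = 1.8424
H(X|Y) = 0.2727×1.9749 + 0.3030×1.8955 + 0.2121×1.8424 + 0.2121×1.8424 = 1.8946 bits


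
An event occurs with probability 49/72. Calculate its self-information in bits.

Information content I(x) = -log₂(p(x))
I = -log₂(49/72) = -log₂(0.6806)
I = 0.5552 bits


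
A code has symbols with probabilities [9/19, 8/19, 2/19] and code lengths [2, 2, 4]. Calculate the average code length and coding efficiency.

Average length L = Σ p_i × l_i = 2.2105 bits
Entropy H = 1.3780 bits
Efficiency η = H/L × 100% = 62.34%


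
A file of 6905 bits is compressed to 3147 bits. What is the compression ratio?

Compression ratio = Original / Compressed
= 6905 / 3147 = 2.19:1


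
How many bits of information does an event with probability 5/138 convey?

Information content I(x) = -log₂(p(x))
I = -log₂(5/138) = -log₂(0.0362)
I = 4.7866 bits


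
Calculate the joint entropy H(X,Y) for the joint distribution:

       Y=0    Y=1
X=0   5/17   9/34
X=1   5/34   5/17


H(X,Y) = -Σ p(x,y) log₂ p(x,y)
  p(0,0)=5/17: -0.2941 × log₂(0.2941) = 0.5193
  p(0,1)=9/34: -0.2647 × log₂(0.2647) = 0.5076
  p(1,0)=5/34: -0.1471 × log₂(0.1471) = 0.4067
  p(1,1)=5/17: -0.2941 × log₂(0.2941) = 0.5193
H(X,Y) = 1.9528 bits


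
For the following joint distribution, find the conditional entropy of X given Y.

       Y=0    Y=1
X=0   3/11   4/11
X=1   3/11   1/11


H(X|Y) = Σ_y p(y) H(X|Y=y)
  p(Y=0) = 6/11, H(X|Y=0) = 1.0000
  p(Y=1) = 5/11, H(X|Y=1) = 0.7219
H(X|Y) = 0.5455×1.0000 + 0.4545×0.7219 = 0.8736 bits


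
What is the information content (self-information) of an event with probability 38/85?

Information content I(x) = -log₂(p(x))
I = -log₂(38/85) = -log₂(0.4471)
I = 1.1615 bits


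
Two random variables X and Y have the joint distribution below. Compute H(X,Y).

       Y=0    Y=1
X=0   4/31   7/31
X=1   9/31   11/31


H(X,Y) = -Σ p(x,y) log₂ p(x,y)
  p(0,0)=4/31: -0.1290 × log₂(0.1290) = 0.3812
  p(0,1)=7/31: -0.2258 × log₂(0.2258) = 0.4848
  p(1,0)=9/31: -0.2903 × log₂(0.2903) = 0.5180
  p(1,1)=11/31: -0.3548 × log₂(0.3548) = 0.5304
H(X,Y) = 1.9144 bits


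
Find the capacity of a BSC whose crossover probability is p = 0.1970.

For BSC with error probability p:
C = 1 - H(p) where H(p) is binary entropy
H(0.1970) = -0.1970 × log₂(0.1970) - 0.8030 × log₂(0.8030)
H(p) = 0.7159
C = 1 - 0.7159 = 0.2841 bits/use


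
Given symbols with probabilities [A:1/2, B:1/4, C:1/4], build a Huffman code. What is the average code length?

Huffman tree construction:
Combine smallest probabilities repeatedly
Resulting codes:
  A: 0 (length 1)
  B: 10 (length 2)
  C: 11 (length 2)
Average length = Σ p(s) × length(s) = 1.5000 bits


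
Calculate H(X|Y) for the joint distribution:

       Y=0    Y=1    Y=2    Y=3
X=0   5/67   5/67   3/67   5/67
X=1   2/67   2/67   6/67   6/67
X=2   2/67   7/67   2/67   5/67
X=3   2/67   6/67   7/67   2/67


H(X|Y) = Σ_y p(y) H(X|Y=y)
  p(Y=0) = 11/67, H(X|Y=0) = 1.8586
  p(Y=1) = 20/67, H(X|Y=1) = 1.8834
  p(Y=2) = 18/67, H(X|Y=2) = 1.8413
  p(Y=3) = 18/67, H(X|Y=3) = 1.9072
H(X|Y) = 0.1642×1.8586 + 0.2985×1.8834 + 0.2687×1.8413 + 0.2687×1.9072 = 1.8744 bits


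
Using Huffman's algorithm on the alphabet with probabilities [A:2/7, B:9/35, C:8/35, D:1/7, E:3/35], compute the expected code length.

Huffman tree construction:
Combine smallest probabilities repeatedly
Resulting codes:
  A: 11 (length 2)
  B: 10 (length 2)
  C: 00 (length 2)
  D: 011 (length 3)
  E: 010 (length 3)
Average length = Σ p(s) × length(s) = 2.2286 bits


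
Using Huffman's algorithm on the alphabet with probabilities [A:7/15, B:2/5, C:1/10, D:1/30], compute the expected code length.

Huffman tree construction:
Combine smallest probabilities repeatedly
Resulting codes:
  A: 0 (length 1)
  B: 11 (length 2)
  C: 101 (length 3)
  D: 100 (length 3)
Average length = Σ p(s) × length(s) = 1.6667 bits


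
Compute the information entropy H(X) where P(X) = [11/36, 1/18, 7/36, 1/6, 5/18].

H(X) = -Σ p(x) log₂ p(x)
  -11/36 × log₂(11/36) = 0.5227
  -1/18 × log₂(1/18) = 0.2317
  -7/36 × log₂(7/36) = 0.4594
  -1/6 × log₂(1/6) = 0.4308
  -5/18 × log₂(5/18) = 0.5133
H(X) = 2.1579 bits


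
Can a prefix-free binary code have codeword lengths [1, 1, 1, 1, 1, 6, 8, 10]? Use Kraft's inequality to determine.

Kraft inequality: Σ 2^(-l_i) ≤ 1 for prefix-free code
Calculating: 2^(-1) + 2^(-1) + 2^(-1) + 2^(-1) + 2^(-1) + 2^(-6) + 2^(-8) + 2^(-10)
= 0.5 + 0.5 + 0.5 + 0.5 + 0.5 + 0.015625 + 0.00390625 + 0.0009765625
= 2.5205
Since 2.5205 > 1, prefix-free code does not exist


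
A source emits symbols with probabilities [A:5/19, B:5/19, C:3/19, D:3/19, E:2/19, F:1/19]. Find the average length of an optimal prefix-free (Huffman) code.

Huffman tree construction:
Combine smallest probabilities repeatedly
Resulting codes:
  A: 01 (length 2)
  B: 10 (length 2)
  C: 110 (length 3)
  D: 111 (length 3)
  E: 001 (length 3)
  F: 000 (length 3)
Average length = Σ p(s) × length(s) = 2.4737 bits


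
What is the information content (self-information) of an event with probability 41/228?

Information content I(x) = -log₂(p(x))
I = -log₂(41/228) = -log₂(0.1798)
I = 2.4753 bits


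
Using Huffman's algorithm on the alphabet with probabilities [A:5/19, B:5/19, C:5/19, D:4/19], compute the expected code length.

Huffman tree construction:
Combine smallest probabilities repeatedly
Resulting codes:
  A: 01 (length 2)
  B: 10 (length 2)
  C: 11 (length 2)
  D: 00 (length 2)
Average length = Σ p(s) × length(s) = 2.0000 bits


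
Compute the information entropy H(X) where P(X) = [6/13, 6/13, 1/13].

H(X) = -Σ p(x) log₂ p(x)
  -6/13 × log₂(6/13) = 0.5148
  -6/13 × log₂(6/13) = 0.5148
  -1/13 × log₂(1/13) = 0.2846
H(X) = 1.3143 bits


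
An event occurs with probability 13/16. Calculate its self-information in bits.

Information content I(x) = -log₂(p(x))
I = -log₂(13/16) = -log₂(0.8125)
I = 0.2996 bits


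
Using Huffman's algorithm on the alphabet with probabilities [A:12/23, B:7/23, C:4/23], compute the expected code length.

Huffman tree construction:
Combine smallest probabilities repeatedly
Resulting codes:
  A: 1 (length 1)
  B: 01 (length 2)
  C: 00 (length 2)
Average length = Σ p(s) × length(s) = 1.4783 bits


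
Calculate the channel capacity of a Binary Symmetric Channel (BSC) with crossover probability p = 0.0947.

For BSC with error probability p:
C = 1 - H(p) where H(p) is binary entropy
H(0.0947) = -0.0947 × log₂(0.0947) - 0.9053 × log₂(0.9053)
H(p) = 0.4520
C = 1 - 0.4520 = 0.5480 bits/use


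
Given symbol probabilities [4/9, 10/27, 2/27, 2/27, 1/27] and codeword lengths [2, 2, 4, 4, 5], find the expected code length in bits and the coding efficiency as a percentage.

Average length L = Σ p_i × l_i = 2.4074 bits
Entropy H = 1.7831 bits
Efficiency η = H/L × 100% = 74.07%


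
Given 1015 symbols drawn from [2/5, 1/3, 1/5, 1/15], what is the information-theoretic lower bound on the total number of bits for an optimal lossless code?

Entropy H = 1.7819 bits/symbol
Minimum bits = H × n = 1.7819 × 1015
= 1808.67 bits


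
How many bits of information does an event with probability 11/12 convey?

Information content I(x) = -log₂(p(x))
I = -log₂(11/12) = -log₂(0.9167)
I = 0.1255 bits


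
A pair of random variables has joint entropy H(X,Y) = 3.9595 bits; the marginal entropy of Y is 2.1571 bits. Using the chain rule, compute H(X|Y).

Chain rule: H(X,Y) = H(X|Y) + H(Y)
H(X|Y) = H(X,Y) - H(Y) = 3.9595 - 2.1571 = 1.8024 bits


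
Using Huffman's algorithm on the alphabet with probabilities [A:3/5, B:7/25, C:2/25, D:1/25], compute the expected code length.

Huffman tree construction:
Combine smallest probabilities repeatedly
Resulting codes:
  A: 1 (length 1)
  B: 01 (length 2)
  C: 001 (length 3)
  D: 000 (length 3)
Average length = Σ p(s) × length(s) = 1.5200 bits


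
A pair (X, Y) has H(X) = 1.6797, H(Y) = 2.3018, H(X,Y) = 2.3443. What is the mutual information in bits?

I(X;Y) = H(X) + H(Y) - H(X,Y)
I(X;Y) = 1.6797 + 2.3018 - 2.3443 = 1.6372 bits


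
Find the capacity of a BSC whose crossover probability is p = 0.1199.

For BSC with error probability p:
C = 1 - H(p) where H(p) is binary entropy
H(0.1199) = -0.1199 × log₂(0.1199) - 0.8801 × log₂(0.8801)
H(p) = 0.5291
C = 1 - 0.5291 = 0.4709 bits/use


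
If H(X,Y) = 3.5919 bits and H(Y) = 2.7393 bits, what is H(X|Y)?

Chain rule: H(X,Y) = H(X|Y) + H(Y)
H(X|Y) = H(X,Y) - H(Y) = 3.5919 - 2.7393 = 0.8526 bits


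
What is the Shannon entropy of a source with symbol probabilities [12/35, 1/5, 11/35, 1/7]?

H(X) = -Σ p(x) log₂ p(x)
  -12/35 × log₂(12/35) = 0.5295
  -1/5 × log₂(1/5) = 0.4644
  -11/35 × log₂(11/35) = 0.5248
  -1/7 × log₂(1/7) = 0.4011
H(X) = 1.9197 bits


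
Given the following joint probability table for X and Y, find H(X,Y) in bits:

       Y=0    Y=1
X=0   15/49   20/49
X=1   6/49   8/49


H(X,Y) = -Σ p(x,y) log₂ p(x,y)
  p(0,0)=15/49: -0.3061 × log₂(0.3061) = 0.5228
  p(0,1)=20/49: -0.4082 × log₂(0.4082) = 0.5277
  p(1,0)=6/49: -0.1224 × log₂(0.1224) = 0.3710
  p(1,1)=8/49: -0.1633 × log₂(0.1633) = 0.4269
H(X,Y) = 1.8483 bits


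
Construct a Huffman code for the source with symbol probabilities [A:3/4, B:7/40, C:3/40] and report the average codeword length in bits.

Huffman tree construction:
Combine smallest probabilities repeatedly
Resulting codes:
  A: 1 (length 1)
  B: 01 (length 2)
  C: 00 (length 2)
Average length = Σ p(s) × length(s) = 1.2500 bits


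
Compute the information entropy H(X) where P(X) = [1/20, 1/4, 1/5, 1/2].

H(X) = -Σ p(x) log₂ p(x)
  -1/20 × log₂(1/20) = 0.2161
  -1/4 × log₂(1/4) = 0.5000
  -1/5 × log₂(1/5) = 0.4644
  -1/2 × log₂(1/2) = 0.5000
H(X) = 1.6805 bits


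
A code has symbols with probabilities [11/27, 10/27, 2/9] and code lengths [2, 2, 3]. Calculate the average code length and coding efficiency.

Average length L = Σ p_i × l_i = 2.2222 bits
Entropy H = 1.5407 bits
Efficiency η = H/L × 100% = 69.33%


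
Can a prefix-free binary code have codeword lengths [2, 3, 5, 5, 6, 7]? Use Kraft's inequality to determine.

Kraft inequality: Σ 2^(-l_i) ≤ 1 for prefix-free code
Calculating: 2^(-2) + 2^(-3) + 2^(-5) + 2^(-5) + 2^(-6) + 2^(-7)
= 0.25 + 0.125 + 0.03125 + 0.03125 + 0.015625 + 0.0078125
= 0.4609
Since 0.4609 ≤ 1, prefix-free code exists


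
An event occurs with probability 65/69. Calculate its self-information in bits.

Information content I(x) = -log₂(p(x))
I = -log₂(65/69) = -log₂(0.9420)
I = 0.0862 bits


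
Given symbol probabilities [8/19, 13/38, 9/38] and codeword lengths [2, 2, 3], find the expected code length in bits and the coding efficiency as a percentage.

Average length L = Σ p_i × l_i = 2.2368 bits
Entropy H = 1.5470 bits
Efficiency η = H/L × 100% = 69.16%


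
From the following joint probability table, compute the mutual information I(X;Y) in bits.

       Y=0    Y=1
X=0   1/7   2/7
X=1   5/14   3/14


H(X) = 0.9852, H(Y) = 1.0000, H(X,Y) = 1.9242
I(X;Y) = H(X) + H(Y) - H(X,Y) = 0.0611 bits


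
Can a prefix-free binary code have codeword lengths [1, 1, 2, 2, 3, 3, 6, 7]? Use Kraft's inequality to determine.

Kraft inequality: Σ 2^(-l_i) ≤ 1 for prefix-free code
Calculating: 2^(-1) + 2^(-1) + 2^(-2) + 2^(-2) + 2^(-3) + 2^(-3) + 2^(-6) + 2^(-7)
= 0.5 + 0.5 + 0.25 + 0.25 + 0.125 + 0.125 + 0.015625 + 0.0078125
= 1.7734
Since 1.7734 > 1, prefix-free code does not exist


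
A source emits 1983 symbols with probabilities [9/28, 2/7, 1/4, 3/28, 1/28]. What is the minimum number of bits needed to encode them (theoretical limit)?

Entropy H = 2.0597 bits/symbol
Minimum bits = H × n = 2.0597 × 1983
= 4084.29 bits


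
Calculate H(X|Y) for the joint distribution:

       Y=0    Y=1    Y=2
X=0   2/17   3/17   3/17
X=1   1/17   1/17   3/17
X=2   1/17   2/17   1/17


H(X|Y) = Σ_y p(y) H(X|Y=y)
  p(Y=0) = 4/17, H(X|Y=0) = 1.5000
  p(Y=1) = 6/17, H(X|Y=1) = 1.4591
  p(Y=2) = 7/17, H(X|Y=2) = 1.4488
H(X|Y) = 0.2353×1.5000 + 0.3529×1.4591 + 0.4118×1.4488 = 1.4645 bits


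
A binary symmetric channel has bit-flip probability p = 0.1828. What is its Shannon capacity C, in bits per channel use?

For BSC with error probability p:
C = 1 - H(p) where H(p) is binary entropy
H(0.1828) = -0.1828 × log₂(0.1828) - 0.8172 × log₂(0.8172)
H(p) = 0.6862
C = 1 - 0.6862 = 0.3138 bits/use


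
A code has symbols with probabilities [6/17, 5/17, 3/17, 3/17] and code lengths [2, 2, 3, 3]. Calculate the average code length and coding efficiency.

Average length L = Σ p_i × l_i = 2.3529 bits
Entropy H = 1.9328 bits
Efficiency η = H/L × 100% = 82.14%
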